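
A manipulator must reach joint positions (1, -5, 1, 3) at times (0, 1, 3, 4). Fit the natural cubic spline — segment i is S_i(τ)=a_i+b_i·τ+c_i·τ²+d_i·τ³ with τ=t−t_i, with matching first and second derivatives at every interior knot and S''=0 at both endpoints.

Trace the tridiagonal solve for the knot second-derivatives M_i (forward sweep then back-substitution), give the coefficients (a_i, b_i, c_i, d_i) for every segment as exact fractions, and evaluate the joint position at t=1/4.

Δ: Δ0=-6, Δ1=3, Δ2=2
row 1: diag=6, rhs=54; c'=1/3, d'=9
row 2: denom=6−2·1/3=16/3; d'=(-6−2·9)/(16/3)=-9/2
back: M2=-9/2
back: M1=9−1/3·-9/2=21/2
M: M0=0, M1=21/2, M2=-9/2, M3=0
seg 0: a=1, c=M0/2=0, d=(M1−M0)/(6·1)=7/4, b=Δ0−h0·(2M0+M1)/6=-31/4
seg 1: a=-5, c=M1/2=21/4, d=(M2−M1)/(6·2)=-5/4, b=Δ1−h1·(2M1+M2)/6=-5/2
seg 2: a=1, c=M2/2=-9/4, d=(M3−M2)/(6·1)=3/4, b=Δ2−h2·(2M2+M3)/6=7/2
t_q=1/4 → seg 0, τ=1/4; S=1+-31/4·τ+0·τ²+7/4·τ³=-233/256

  seg 0: a=1 b=-31/4 c=0 d=7/4
  seg 1: a=-5 b=-5/2 c=21/4 d=-5/4
  seg 2: a=1 b=7/2 c=-9/4 d=3/4
S(1/4) = -233/256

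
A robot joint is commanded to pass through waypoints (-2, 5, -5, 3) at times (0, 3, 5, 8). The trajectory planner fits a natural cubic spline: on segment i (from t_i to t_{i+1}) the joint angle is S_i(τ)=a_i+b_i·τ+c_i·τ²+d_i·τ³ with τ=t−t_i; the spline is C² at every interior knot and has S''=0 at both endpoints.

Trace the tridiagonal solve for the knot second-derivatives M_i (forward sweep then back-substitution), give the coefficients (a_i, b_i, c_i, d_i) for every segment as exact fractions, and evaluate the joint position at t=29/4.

Δ: Δ0=7/3, Δ1=-5, Δ2=8/3
row 1: diag=10, rhs=-44; c'=1/5, d'=-22/5
row 2: denom=10−2·1/5=48/5; d'=(46−2·-22/5)/(48/5)=137/24
back: M2=137/24
back: M1=-22/5−1/5·137/24=-133/24
M: M0=0, M1=-133/24, M2=137/24, M3=0
seg 0: a=-2, c=M0/2=0, d=(M1−M0)/(6·3)=-133/432, b=Δ0−h0·(2M0+M1)/6=245/48
seg 1: a=5, c=M1/2=-133/48, d=(M2−M1)/(6·2)=15/16, b=Δ1−h1·(2M1+M2)/6=-77/24
seg 2: a=-5, c=M2/2=137/48, d=(M3−M2)/(6·3)=-137/432, b=Δ2−h2·(2M2+M3)/6=-73/24
t_q=29/4 → seg 2, τ=9/4; S=-5+-73/24·τ+137/48·τ²+-137/432·τ³=-1031/1024

  seg 0: a=-2 b=245/48 c=0 d=-133/432
  seg 1: a=5 b=-77/24 c=-133/48 d=15/16
  seg 2: a=-5 b=-73/24 c=137/48 d=-137/432
S(29/4) = -1031/1024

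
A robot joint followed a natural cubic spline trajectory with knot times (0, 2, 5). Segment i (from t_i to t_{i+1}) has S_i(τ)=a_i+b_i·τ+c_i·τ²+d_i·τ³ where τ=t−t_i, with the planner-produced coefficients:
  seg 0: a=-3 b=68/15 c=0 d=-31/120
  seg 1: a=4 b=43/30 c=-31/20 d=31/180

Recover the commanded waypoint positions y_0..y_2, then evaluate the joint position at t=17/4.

y_0=-3 y_1=4 y_2=-1
S(17/4) = 343/256

y_0 = S_0(0) = a_0 = -3
y_1 = S_1(0) = a_1 = 4
y_2 = S_1(3) = -1
t_q=17/4 is in segment 1 (τ=9/4); S_1(τ)=343/256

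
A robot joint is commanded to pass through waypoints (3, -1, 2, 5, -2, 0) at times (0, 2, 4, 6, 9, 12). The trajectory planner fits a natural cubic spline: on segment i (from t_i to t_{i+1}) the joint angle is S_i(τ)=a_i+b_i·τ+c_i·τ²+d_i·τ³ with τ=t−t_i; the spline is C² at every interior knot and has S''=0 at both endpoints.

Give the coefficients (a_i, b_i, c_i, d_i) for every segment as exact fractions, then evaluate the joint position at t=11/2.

Δ: Δ0=-2, Δ1=3/2, Δ2=3/2, Δ3=-7/3, Δ4=2/3
row 1: diag=8, rhs=21; c'=1/4, d'=21/8
row 2: denom=8−2·1/4=15/2; d'=(0−2·21/8)/(15/2)=-7/10
row 3: denom=10−2·4/15=142/15; d'=(-23−2·-7/10)/(142/15)=-162/71
row 4: denom=12−3·45/142=1569/142; d'=(18−3·-162/71)/(1569/142)=1176/523
back: M4=1176/523
back: M3=-162/71−45/142·1176/523=-1566/523
back: M2=-7/10−4/15·-1566/523=103/1046
back: M1=21/8−1/4·103/1046=1360/523
M: M0=0, M1=1360/523, M2=103/1046, M3=-1566/523, M4=1176/523, M5=0
seg 0: a=3, c=M0/2=0, d=(M1−M0)/(6·2)=340/1569, b=Δ0−h0·(2M0+M1)/6=-4498/1569
seg 1: a=-1, c=M1/2=680/523, d=(M2−M1)/(6·2)=-2617/12552, b=Δ1−h1·(2M1+M2)/6=-418/1569
seg 2: a=2, c=M2/2=103/2092, d=(M3−M2)/(6·2)=-3235/12552, b=Δ2−h2·(2M2+M3)/6=7633/3138
seg 3: a=5, c=M3/2=-783/523, d=(M4−M3)/(6·3)=457/1569, b=Δ3−h3·(2M3+M4)/6=-727/1569
seg 4: a=-2, c=M4/2=588/523, d=(M5−M4)/(6·3)=-196/1569, b=Δ4−h4·(2M4+M5)/6=-2482/1569
t_q=11/2 → seg 2, τ=3/2; S=2+7633/3138·τ+103/2092·τ²+-3235/12552·τ³=163665/33472

  seg 0: a=3 b=-4498/1569 c=0 d=340/1569
  seg 1: a=-1 b=-418/1569 c=680/523 d=-2617/12552
  seg 2: a=2 b=7633/3138 c=103/2092 d=-3235/12552
  seg 3: a=5 b=-727/1569 c=-783/523 d=457/1569
  seg 4: a=-2 b=-2482/1569 c=588/523 d=-196/1569
S(11/2) = 163665/33472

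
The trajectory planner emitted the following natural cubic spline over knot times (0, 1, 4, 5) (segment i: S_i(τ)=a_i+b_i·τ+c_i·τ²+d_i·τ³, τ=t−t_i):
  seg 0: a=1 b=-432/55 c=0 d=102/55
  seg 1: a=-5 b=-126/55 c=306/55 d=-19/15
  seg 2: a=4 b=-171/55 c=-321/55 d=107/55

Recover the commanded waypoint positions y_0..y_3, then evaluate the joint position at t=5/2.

y_0=1 y_1=-5 y_2=4 y_3=-3
S(5/2) = -17/88

y_0 = S_0(0) = a_0 = 1
y_1 = S_1(0) = a_1 = -5
y_2 = S_2(0) = a_2 = 4
y_3 = S_2(1) = -3
t_q=5/2 is in segment 1 (τ=3/2); S_1(τ)=-17/88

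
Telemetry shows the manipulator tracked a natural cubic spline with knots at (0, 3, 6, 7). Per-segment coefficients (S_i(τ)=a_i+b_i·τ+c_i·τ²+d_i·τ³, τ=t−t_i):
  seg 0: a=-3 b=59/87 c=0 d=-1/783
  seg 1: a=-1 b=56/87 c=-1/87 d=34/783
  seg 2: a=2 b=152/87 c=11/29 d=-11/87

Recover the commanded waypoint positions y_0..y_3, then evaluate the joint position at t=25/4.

y_0 = S_0(0) = a_0 = -3
y_1 = S_1(0) = a_1 = -1
y_2 = S_2(0) = a_2 = 2
y_3 = S_2(1) = 4
t_q=25/4 is in segment 2 (τ=1/4); S_2(τ)=4563/1856

y_0=-3 y_1=-1 y_2=2 y_3=4
S(25/4) = 4563/1856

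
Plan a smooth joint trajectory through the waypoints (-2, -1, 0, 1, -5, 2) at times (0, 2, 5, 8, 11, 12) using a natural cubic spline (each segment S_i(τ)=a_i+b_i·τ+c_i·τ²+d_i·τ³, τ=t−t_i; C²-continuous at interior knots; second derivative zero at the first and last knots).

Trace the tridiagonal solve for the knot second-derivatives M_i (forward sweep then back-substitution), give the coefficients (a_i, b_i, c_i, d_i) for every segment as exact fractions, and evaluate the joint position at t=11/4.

  seg 0: a=-2 b=3743/5958 c=0 d=-191/5958
  seg 1: a=-1 b=1451/5958 c=-191/993 d=3973/53622
  seg 2: a=0 b=3247/2979 c=2827/5958 d=-12989/53622
  seg 3: a=1 b=-15511/5958 c=-5081/2979 d=34081/53622
  seg 4: a=-5 b=12880/2979 c=7973/1986 d=-7973/5958
S(11/4) = -37889/42368

Δ: Δ0=1/2, Δ1=1/3, Δ2=1/3, Δ3=-2, Δ4=7
row 1: diag=10, rhs=-1; c'=3/10, d'=-1/10
row 2: denom=12−3·3/10=111/10; d'=(0−3·-1/10)/(111/10)=1/37
row 3: denom=12−3·10/37=414/37; d'=(-14−3·1/37)/(414/37)=-521/414
row 4: denom=8−3·37/138=331/46; d'=(54−3·-521/414)/(331/46)=7973/993
back: M4=7973/993
back: M3=-521/414−37/138·7973/993=-10162/2979
back: M2=1/37−10/37·-10162/2979=2827/2979
back: M1=-1/10−3/10·2827/2979=-382/993
M: M0=0, M1=-382/993, M2=2827/2979, M3=-10162/2979, M4=7973/993, M5=0
seg 0: a=-2, c=M0/2=0, d=(M1−M0)/(6·2)=-191/5958, b=Δ0−h0·(2M0+M1)/6=3743/5958
seg 1: a=-1, c=M1/2=-191/993, d=(M2−M1)/(6·3)=3973/53622, b=Δ1−h1·(2M1+M2)/6=1451/5958
seg 2: a=0, c=M2/2=2827/5958, d=(M3−M2)/(6·3)=-12989/53622, b=Δ2−h2·(2M2+M3)/6=3247/2979
seg 3: a=1, c=M3/2=-5081/2979, d=(M4−M3)/(6·3)=34081/53622, b=Δ3−h3·(2M3+M4)/6=-15511/5958
seg 4: a=-5, c=M4/2=7973/1986, d=(M5−M4)/(6·1)=-7973/5958, b=Δ4−h4·(2M4+M5)/6=12880/2979
t_q=11/4 → seg 1, τ=3/4; S=-1+1451/5958·τ+-191/993·τ²+3973/53622·τ³=-37889/42368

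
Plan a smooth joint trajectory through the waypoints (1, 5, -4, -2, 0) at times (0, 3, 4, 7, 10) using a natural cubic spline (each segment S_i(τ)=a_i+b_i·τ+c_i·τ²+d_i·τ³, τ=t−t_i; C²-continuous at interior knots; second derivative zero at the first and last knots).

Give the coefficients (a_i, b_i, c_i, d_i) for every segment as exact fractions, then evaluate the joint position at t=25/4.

  seg 0: a=1 b=1319/228 c=0 d=-1015/2052
  seg 1: a=5 b=-863/114 c=-1015/228 d=689/228
  seg 2: a=-4 b=-563/76 c=263/57 d=-1315/2052
  seg 3: a=-2 b=113/38 c=-263/228 d=263/2052
S(25/4) = -22417/4864

Δ: Δ0=4/3, Δ1=-9, Δ2=2/3, Δ3=2/3
row 1: diag=8, rhs=-62; c'=1/8, d'=-31/4
row 2: denom=8−1·1/8=63/8; d'=(58−1·-31/4)/(63/8)=526/63
row 3: denom=12−3·8/21=76/7; d'=(0−3·526/63)/(76/7)=-263/114
back: M3=-263/114
back: M2=526/63−8/21·-263/114=526/57
back: M1=-31/4−1/8·526/57=-1015/114
M: M0=0, M1=-1015/114, M2=526/57, M3=-263/114, M4=0
seg 0: a=1, c=M0/2=0, d=(M1−M0)/(6·3)=-1015/2052, b=Δ0−h0·(2M0+M1)/6=1319/228
seg 1: a=5, c=M1/2=-1015/228, d=(M2−M1)/(6·1)=689/228, b=Δ1−h1·(2M1+M2)/6=-863/114
seg 2: a=-4, c=M2/2=263/57, d=(M3−M2)/(6·3)=-1315/2052, b=Δ2−h2·(2M2+M3)/6=-563/76
seg 3: a=-2, c=M3/2=-263/228, d=(M4−M3)/(6·3)=263/2052, b=Δ3−h3·(2M3+M4)/6=113/38
t_q=25/4 → seg 2, τ=9/4; S=-4+-563/76·τ+263/57·τ²+-1315/2052·τ³=-22417/4864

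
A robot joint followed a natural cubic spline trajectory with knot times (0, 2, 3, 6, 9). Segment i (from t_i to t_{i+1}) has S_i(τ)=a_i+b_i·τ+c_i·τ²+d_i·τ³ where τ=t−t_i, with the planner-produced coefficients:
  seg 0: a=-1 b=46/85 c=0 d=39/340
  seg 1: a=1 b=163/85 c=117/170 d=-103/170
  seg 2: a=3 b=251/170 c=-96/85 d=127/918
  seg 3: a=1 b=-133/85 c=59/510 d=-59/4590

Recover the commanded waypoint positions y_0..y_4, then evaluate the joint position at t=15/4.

y_0=-1 y_1=1 y_2=3 y_3=1 y_4=-3
S(15/4) = 38411/10880

y_0 = S_0(0) = a_0 = -1
y_1 = S_1(0) = a_1 = 1
y_2 = S_2(0) = a_2 = 3
y_3 = S_3(0) = a_3 = 1
y_4 = S_3(3) = -3
t_q=15/4 is in segment 2 (τ=3/4); S_2(τ)=38411/10880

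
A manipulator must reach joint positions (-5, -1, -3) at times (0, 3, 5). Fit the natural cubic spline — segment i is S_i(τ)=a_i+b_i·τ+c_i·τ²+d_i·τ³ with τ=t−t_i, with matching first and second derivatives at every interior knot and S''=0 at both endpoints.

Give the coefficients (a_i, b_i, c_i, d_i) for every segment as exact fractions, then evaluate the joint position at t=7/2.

Δ: Δ0=4/3, Δ1=-1
row 1: diag=10, rhs=-14; c'=1/5, d'=-7/5
back: M1=-7/5
M: M0=0, M1=-7/5, M2=0
seg 0: a=-5, c=M0/2=0, d=(M1−M0)/(6·3)=-7/90, b=Δ0−h0·(2M0+M1)/6=61/30
seg 1: a=-1, c=M1/2=-7/10, d=(M2−M1)/(6·2)=7/60, b=Δ1−h1·(2M1+M2)/6=-1/15
t_q=7/2 → seg 1, τ=1/2; S=-1+-1/15·τ+-7/10·τ²+7/60·τ³=-191/160

  seg 0: a=-5 b=61/30 c=0 d=-7/90
  seg 1: a=-1 b=-1/15 c=-7/10 d=7/60
S(7/2) = -191/160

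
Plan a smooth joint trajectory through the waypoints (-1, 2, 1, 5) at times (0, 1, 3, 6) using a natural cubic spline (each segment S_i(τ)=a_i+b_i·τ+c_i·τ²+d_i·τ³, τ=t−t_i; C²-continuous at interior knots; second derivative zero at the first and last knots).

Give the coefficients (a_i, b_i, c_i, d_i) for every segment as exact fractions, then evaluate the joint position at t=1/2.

Δ: Δ0=3, Δ1=-1/2, Δ2=4/3
row 1: diag=6, rhs=-21; c'=1/3, d'=-7/2
row 2: denom=10−2·1/3=28/3; d'=(11−2·-7/2)/(28/3)=27/14
back: M2=27/14
back: M1=-7/2−1/3·27/14=-29/7
M: M0=0, M1=-29/7, M2=27/14, M3=0
seg 0: a=-1, c=M0/2=0, d=(M1−M0)/(6·1)=-29/42, b=Δ0−h0·(2M0+M1)/6=155/42
seg 1: a=2, c=M1/2=-29/14, d=(M2−M1)/(6·2)=85/168, b=Δ1−h1·(2M1+M2)/6=34/21
seg 2: a=1, c=M2/2=27/28, d=(M3−M2)/(6·3)=-3/28, b=Δ2−h2·(2M2+M3)/6=-25/42
t_q=1/2 → seg 0, τ=1/2; S=-1+155/42·τ+0·τ²+-29/42·τ³=85/112

  seg 0: a=-1 b=155/42 c=0 d=-29/42
  seg 1: a=2 b=34/21 c=-29/14 d=85/168
  seg 2: a=1 b=-25/42 c=27/28 d=-3/28
S(1/2) = 85/112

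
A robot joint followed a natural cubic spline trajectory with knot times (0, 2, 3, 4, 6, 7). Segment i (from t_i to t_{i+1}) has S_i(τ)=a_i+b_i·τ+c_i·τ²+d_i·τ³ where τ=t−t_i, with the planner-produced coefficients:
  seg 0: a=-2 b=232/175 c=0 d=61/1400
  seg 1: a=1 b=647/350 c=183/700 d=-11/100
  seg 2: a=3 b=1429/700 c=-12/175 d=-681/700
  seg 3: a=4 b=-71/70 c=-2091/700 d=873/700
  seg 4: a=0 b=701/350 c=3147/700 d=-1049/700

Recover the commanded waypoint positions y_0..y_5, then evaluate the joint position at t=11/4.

y_0=-2 y_1=1 y_2=3 y_3=4 y_4=0 y_5=5
S(11/4) = 111421/44800

y_0 = S_0(0) = a_0 = -2
y_1 = S_1(0) = a_1 = 1
y_2 = S_2(0) = a_2 = 3
y_3 = S_3(0) = a_3 = 4
y_4 = S_4(0) = a_4 = 0
y_5 = S_4(1) = 5
t_q=11/4 is in segment 1 (τ=3/4); S_1(τ)=111421/44800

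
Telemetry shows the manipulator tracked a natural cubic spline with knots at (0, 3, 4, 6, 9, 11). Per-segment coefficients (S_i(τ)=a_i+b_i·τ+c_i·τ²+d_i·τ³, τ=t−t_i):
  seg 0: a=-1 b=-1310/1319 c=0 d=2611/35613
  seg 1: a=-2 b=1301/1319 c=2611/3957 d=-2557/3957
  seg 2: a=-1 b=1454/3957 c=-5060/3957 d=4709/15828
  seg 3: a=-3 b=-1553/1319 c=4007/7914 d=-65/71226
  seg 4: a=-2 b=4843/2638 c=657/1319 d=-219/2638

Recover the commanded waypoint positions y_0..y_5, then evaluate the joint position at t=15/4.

y_0 = S_0(0) = a_0 = -1
y_1 = S_1(0) = a_1 = -2
y_2 = S_2(0) = a_2 = -1
y_3 = S_3(0) = a_3 = -3
y_4 = S_4(0) = a_4 = -2
y_5 = S_4(2) = 3
t_q=15/4 is in segment 1 (τ=3/4); S_1(τ)=-98065/84416

y_0=-1 y_1=-2 y_2=-1 y_3=-3 y_4=-2 y_5=3
S(15/4) = -98065/84416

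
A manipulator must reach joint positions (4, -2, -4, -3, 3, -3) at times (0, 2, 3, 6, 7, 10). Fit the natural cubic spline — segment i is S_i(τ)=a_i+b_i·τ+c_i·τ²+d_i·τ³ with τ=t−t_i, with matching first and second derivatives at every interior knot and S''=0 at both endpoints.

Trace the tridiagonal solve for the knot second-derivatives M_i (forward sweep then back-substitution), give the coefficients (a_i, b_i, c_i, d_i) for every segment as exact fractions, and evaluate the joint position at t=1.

Δ: Δ0=-3, Δ1=-2, Δ2=1/3, Δ3=6, Δ4=-2
row 1: diag=6, rhs=6; c'=1/6, d'=1
row 2: denom=8−1·1/6=47/6; d'=(14−1·1)/(47/6)=78/47
row 3: denom=8−3·18/47=322/47; d'=(34−3·78/47)/(322/47)=682/161
row 4: denom=8−1·47/322=2529/322; d'=(-48−1·682/161)/(2529/322)=-16820/2529
back: M4=-16820/2529
back: M3=682/161−47/322·-16820/2529=13168/2529
back: M2=78/47−18/47·13168/2529=-94/281
back: M1=1−1/6·-94/281=890/843
M: M0=0, M1=890/843, M2=-94/281, M3=13168/2529, M4=-16820/2529, M5=0
seg 0: a=4, c=M0/2=0, d=(M1−M0)/(6·2)=445/5058, b=Δ0−h0·(2M0+M1)/6=-8477/2529
seg 1: a=-2, c=M1/2=445/843, d=(M2−M1)/(6·1)=-586/2529, b=Δ1−h1·(2M1+M2)/6=-5807/2529
seg 2: a=-4, c=M2/2=-47/281, d=(M3−M2)/(6·3)=7007/22761, b=Δ2−h2·(2M2+M3)/6=-4895/2529
seg 3: a=-3, c=M3/2=6584/2529, d=(M4−M3)/(6·1)=-1666/843, b=Δ3−h3·(2M3+M4)/6=13588/2529
seg 4: a=3, c=M4/2=-8410/2529, d=(M5−M4)/(6·3)=8410/22761, b=Δ4−h4·(2M4+M5)/6=11762/2529
t_q=1 → seg 0, τ=1; S=4+-8477/2529·τ+0·τ²+445/5058·τ³=1241/1686

  seg 0: a=4 b=-8477/2529 c=0 d=445/5058
  seg 1: a=-2 b=-5807/2529 c=445/843 d=-586/2529
  seg 2: a=-4 b=-4895/2529 c=-47/281 d=7007/22761
  seg 3: a=-3 b=13588/2529 c=6584/2529 d=-1666/843
  seg 4: a=3 b=11762/2529 c=-8410/2529 d=8410/22761
S(1) = 1241/1686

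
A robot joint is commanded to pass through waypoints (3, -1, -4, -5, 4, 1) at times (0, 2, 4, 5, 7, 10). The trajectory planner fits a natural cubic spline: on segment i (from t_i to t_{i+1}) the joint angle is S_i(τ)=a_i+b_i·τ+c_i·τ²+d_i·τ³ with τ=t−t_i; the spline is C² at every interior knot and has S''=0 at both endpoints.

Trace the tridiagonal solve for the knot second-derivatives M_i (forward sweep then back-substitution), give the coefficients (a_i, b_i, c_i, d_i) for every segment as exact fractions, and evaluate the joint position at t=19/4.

  seg 0: a=3 b=-2623/1192 c=0 d=239/4768
  seg 1: a=-1 b=-953/596 c=717/2384 d=-599/4768
  seg 2: a=-4 b=-2269/1192 c=-135/298 d=1617/1192
  seg 3: a=-5 b=751/596 c=4311/1192 d=-595/596
  seg 4: a=4 b=2233/596 c=-2829/1192 d=943/3576
S(19/4) = -389845/76288

Δ: Δ0=-2, Δ1=-3/2, Δ2=-1, Δ3=9/2, Δ4=-1
row 1: diag=8, rhs=3; c'=1/4, d'=3/8
row 2: denom=6−2·1/4=11/2; d'=(3−2·3/8)/(11/2)=9/22
row 3: denom=6−1·2/11=64/11; d'=(33−1·9/22)/(64/11)=717/128
row 4: denom=10−2·11/32=149/16; d'=(-33−2·717/128)/(149/16)=-2829/596
back: M4=-2829/596
back: M3=717/128−11/32·-2829/596=4311/596
back: M2=9/22−2/11·4311/596=-135/149
back: M1=3/8−1/4·-135/149=717/1192
M: M0=0, M1=717/1192, M2=-135/149, M3=4311/596, M4=-2829/596, M5=0
seg 0: a=3, c=M0/2=0, d=(M1−M0)/(6·2)=239/4768, b=Δ0−h0·(2M0+M1)/6=-2623/1192
seg 1: a=-1, c=M1/2=717/2384, d=(M2−M1)/(6·2)=-599/4768, b=Δ1−h1·(2M1+M2)/6=-953/596
seg 2: a=-4, c=M2/2=-135/298, d=(M3−M2)/(6·1)=1617/1192, b=Δ2−h2·(2M2+M3)/6=-2269/1192
seg 3: a=-5, c=M3/2=4311/1192, d=(M4−M3)/(6·2)=-595/596, b=Δ3−h3·(2M3+M4)/6=751/596
seg 4: a=4, c=M4/2=-2829/1192, d=(M5−M4)/(6·3)=943/3576, b=Δ4−h4·(2M4+M5)/6=2233/596
t_q=19/4 → seg 2, τ=3/4; S=-4+-2269/1192·τ+-135/298·τ²+1617/1192·τ³=-389845/76288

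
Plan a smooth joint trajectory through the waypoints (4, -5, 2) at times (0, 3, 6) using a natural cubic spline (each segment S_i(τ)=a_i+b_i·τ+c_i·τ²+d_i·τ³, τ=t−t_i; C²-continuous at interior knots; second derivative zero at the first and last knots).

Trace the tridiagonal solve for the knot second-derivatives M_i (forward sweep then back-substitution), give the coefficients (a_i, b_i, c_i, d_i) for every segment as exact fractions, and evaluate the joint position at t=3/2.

  seg 0: a=4 b=-13/3 c=0 d=4/27
  seg 1: a=-5 b=-1/3 c=4/3 d=-4/27
S(3/2) = -2

Δ: Δ0=-3, Δ1=7/3
row 1: diag=12, rhs=32; c'=1/4, d'=8/3
back: M1=8/3
M: M0=0, M1=8/3, M2=0
seg 0: a=4, c=M0/2=0, d=(M1−M0)/(6·3)=4/27, b=Δ0−h0·(2M0+M1)/6=-13/3
seg 1: a=-5, c=M1/2=4/3, d=(M2−M1)/(6·3)=-4/27, b=Δ1−h1·(2M1+M2)/6=-1/3
t_q=3/2 → seg 0, τ=3/2; S=4+-13/3·τ+0·τ²+4/27·τ³=-2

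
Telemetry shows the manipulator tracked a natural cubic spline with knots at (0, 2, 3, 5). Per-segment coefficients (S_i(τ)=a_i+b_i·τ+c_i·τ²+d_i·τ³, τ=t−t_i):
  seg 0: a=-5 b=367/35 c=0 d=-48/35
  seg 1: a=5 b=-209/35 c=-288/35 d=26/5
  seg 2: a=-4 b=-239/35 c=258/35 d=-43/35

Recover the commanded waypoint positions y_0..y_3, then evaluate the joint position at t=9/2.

y_0 = S_0(0) = a_0 = -5
y_1 = S_1(0) = a_1 = 5
y_2 = S_2(0) = a_2 = -4
y_3 = S_2(2) = 2
t_q=9/2 is in segment 2 (τ=3/2); S_2(τ)=-101/56

y_0=-5 y_1=5 y_2=-4 y_3=2
S(9/2) = -101/56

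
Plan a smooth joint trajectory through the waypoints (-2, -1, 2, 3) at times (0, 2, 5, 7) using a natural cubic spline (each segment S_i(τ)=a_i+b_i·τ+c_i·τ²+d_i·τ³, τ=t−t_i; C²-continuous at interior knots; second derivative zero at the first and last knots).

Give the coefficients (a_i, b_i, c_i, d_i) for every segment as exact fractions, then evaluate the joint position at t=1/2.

  seg 0: a=-2 b=5/14 c=0 d=1/28
  seg 1: a=-1 b=11/14 c=3/14 d=-1/21
  seg 2: a=2 b=11/14 c=-3/14 d=1/28
S(1/2) = -407/224

Δ: Δ0=1/2, Δ1=1, Δ2=1/2
row 1: diag=10, rhs=3; c'=3/10, d'=3/10
row 2: denom=10−3·3/10=91/10; d'=(-3−3·3/10)/(91/10)=-3/7
back: M2=-3/7
back: M1=3/10−3/10·-3/7=3/7
M: M0=0, M1=3/7, M2=-3/7, M3=0
seg 0: a=-2, c=M0/2=0, d=(M1−M0)/(6·2)=1/28, b=Δ0−h0·(2M0+M1)/6=5/14
seg 1: a=-1, c=M1/2=3/14, d=(M2−M1)/(6·3)=-1/21, b=Δ1−h1·(2M1+M2)/6=11/14
seg 2: a=2, c=M2/2=-3/14, d=(M3−M2)/(6·2)=1/28, b=Δ2−h2·(2M2+M3)/6=11/14
t_q=1/2 → seg 0, τ=1/2; S=-2+5/14·τ+0·τ²+1/28·τ³=-407/224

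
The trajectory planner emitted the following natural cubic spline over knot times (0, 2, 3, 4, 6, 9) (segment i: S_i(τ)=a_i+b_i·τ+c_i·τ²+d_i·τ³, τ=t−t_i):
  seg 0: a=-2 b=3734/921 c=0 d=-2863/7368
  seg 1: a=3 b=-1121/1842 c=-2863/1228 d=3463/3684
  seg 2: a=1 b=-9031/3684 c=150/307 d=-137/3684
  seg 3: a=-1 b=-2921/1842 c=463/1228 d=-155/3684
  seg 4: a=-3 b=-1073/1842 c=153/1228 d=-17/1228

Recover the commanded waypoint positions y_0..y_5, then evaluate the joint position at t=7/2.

y_0=-2 y_1=3 y_2=1 y_3=-1 y_4=-3 y_5=-4
S(7/2) = -1063/9824

y_0 = S_0(0) = a_0 = -2
y_1 = S_1(0) = a_1 = 3
y_2 = S_2(0) = a_2 = 1
y_3 = S_3(0) = a_3 = -1
y_4 = S_4(0) = a_4 = -3
y_5 = S_4(3) = -4
t_q=7/2 is in segment 2 (τ=1/2); S_2(τ)=-1063/9824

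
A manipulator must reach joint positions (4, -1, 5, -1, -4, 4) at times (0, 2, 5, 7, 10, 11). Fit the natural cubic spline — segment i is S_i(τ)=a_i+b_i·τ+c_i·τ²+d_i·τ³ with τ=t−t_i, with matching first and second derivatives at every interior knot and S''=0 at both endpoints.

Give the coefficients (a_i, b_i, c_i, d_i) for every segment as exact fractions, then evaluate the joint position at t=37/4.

  seg 0: a=4 b=-15635/4094 c=0 d=675/2047
  seg 1: a=-1 b=565/4094 c=4050/2047 d=-1853/4094
  seg 2: a=5 b=-433/2047 c=-8577/4094 d=2869/8188
  seg 3: a=-1 b=-8980/2047 c=15/2047 d=2296/6141
  seg 4: a=-4 b=11774/2047 c=6903/2047 d=-2301/2047
S(37/4) = -215335/32752

Δ: Δ0=-5/2, Δ1=2, Δ2=-3, Δ3=-1, Δ4=8
row 1: diag=10, rhs=27; c'=3/10, d'=27/10
row 2: denom=10−3·3/10=91/10; d'=(-30−3·27/10)/(91/10)=-381/91
row 3: denom=10−2·20/91=870/91; d'=(12−2·-381/91)/(870/91)=309/145
row 4: denom=8−3·91/290=2047/290; d'=(54−3·309/145)/(2047/290)=13806/2047
back: M4=13806/2047
back: M3=309/145−91/290·13806/2047=30/2047
back: M2=-381/91−20/91·30/2047=-8577/2047
back: M1=27/10−3/10·-8577/2047=8100/2047
M: M0=0, M1=8100/2047, M2=-8577/2047, M3=30/2047, M4=13806/2047, M5=0
seg 0: a=4, c=M0/2=0, d=(M1−M0)/(6·2)=675/2047, b=Δ0−h0·(2M0+M1)/6=-15635/4094
seg 1: a=-1, c=M1/2=4050/2047, d=(M2−M1)/(6·3)=-1853/4094, b=Δ1−h1·(2M1+M2)/6=565/4094
seg 2: a=5, c=M2/2=-8577/4094, d=(M3−M2)/(6·2)=2869/8188, b=Δ2−h2·(2M2+M3)/6=-433/2047
seg 3: a=-1, c=M3/2=15/2047, d=(M4−M3)/(6·3)=2296/6141, b=Δ3−h3·(2M3+M4)/6=-8980/2047
seg 4: a=-4, c=M4/2=6903/2047, d=(M5−M4)/(6·1)=-2301/2047, b=Δ4−h4·(2M4+M5)/6=11774/2047
t_q=37/4 → seg 3, τ=9/4; S=-1+-8980/2047·τ+15/2047·τ²+2296/6141·τ³=-215335/32752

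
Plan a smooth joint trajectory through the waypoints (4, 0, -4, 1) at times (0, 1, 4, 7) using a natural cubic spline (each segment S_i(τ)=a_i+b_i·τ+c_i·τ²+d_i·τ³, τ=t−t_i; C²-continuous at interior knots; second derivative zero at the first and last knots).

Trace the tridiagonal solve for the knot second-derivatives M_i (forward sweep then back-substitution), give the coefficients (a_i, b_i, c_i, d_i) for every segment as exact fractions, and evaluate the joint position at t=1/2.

Δ: Δ0=-4, Δ1=-4/3, Δ2=5/3
row 1: diag=8, rhs=16; c'=3/8, d'=2
row 2: denom=12−3·3/8=87/8; d'=(18−3·2)/(87/8)=32/29
back: M2=32/29
back: M1=2−3/8·32/29=46/29
M: M0=0, M1=46/29, M2=32/29, M3=0
seg 0: a=4, c=M0/2=0, d=(M1−M0)/(6·1)=23/87, b=Δ0−h0·(2M0+M1)/6=-371/87
seg 1: a=0, c=M1/2=23/29, d=(M2−M1)/(6·3)=-7/261, b=Δ1−h1·(2M1+M2)/6=-302/87
seg 2: a=-4, c=M2/2=16/29, d=(M3−M2)/(6·3)=-16/261, b=Δ2−h2·(2M2+M3)/6=49/87
t_q=1/2 → seg 0, τ=1/2; S=4+-371/87·τ+0·τ²+23/87·τ³=441/232

  seg 0: a=4 b=-371/87 c=0 d=23/87
  seg 1: a=0 b=-302/87 c=23/29 d=-7/261
  seg 2: a=-4 b=49/87 c=16/29 d=-16/261
S(1/2) = 441/232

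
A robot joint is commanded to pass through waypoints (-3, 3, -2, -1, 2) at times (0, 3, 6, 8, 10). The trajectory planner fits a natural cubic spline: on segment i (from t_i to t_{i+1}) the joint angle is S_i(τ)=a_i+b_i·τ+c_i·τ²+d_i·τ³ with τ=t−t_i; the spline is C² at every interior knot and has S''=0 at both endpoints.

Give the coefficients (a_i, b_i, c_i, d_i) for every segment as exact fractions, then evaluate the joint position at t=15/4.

Δ: Δ0=2, Δ1=-5/3, Δ2=1/2, Δ3=3/2
row 1: diag=12, rhs=-22; c'=1/4, d'=-11/6
row 2: denom=10−3·1/4=37/4; d'=(13−3·-11/6)/(37/4)=2
row 3: denom=8−2·8/37=280/37; d'=(6−2·2)/(280/37)=37/140
back: M3=37/140
back: M2=2−8/37·37/140=68/35
back: M1=-11/6−1/4·68/35=-487/210
M: M0=0, M1=-487/210, M2=68/35, M3=37/140, M4=0
seg 0: a=-3, c=M0/2=0, d=(M1−M0)/(6·3)=-487/3780, b=Δ0−h0·(2M0+M1)/6=1327/420
seg 1: a=3, c=M1/2=-487/420, d=(M2−M1)/(6·3)=179/756, b=Δ1−h1·(2M1+M2)/6=-67/210
seg 2: a=-2, c=M2/2=34/35, d=(M3−M2)/(6·2)=-47/336, b=Δ2−h2·(2M2+M3)/6=-53/60
seg 3: a=-1, c=M3/2=37/280, d=(M4−M3)/(6·2)=-37/1680, b=Δ3−h3·(2M3+M4)/6=139/105
t_q=15/4 → seg 1, τ=3/4; S=3+-67/210·τ+-487/420·τ²+179/756·τ³=19787/8960

  seg 0: a=-3 b=1327/420 c=0 d=-487/3780
  seg 1: a=3 b=-67/210 c=-487/420 d=179/756
  seg 2: a=-2 b=-53/60 c=34/35 d=-47/336
  seg 3: a=-1 b=139/105 c=37/280 d=-37/1680
S(15/4) = 19787/8960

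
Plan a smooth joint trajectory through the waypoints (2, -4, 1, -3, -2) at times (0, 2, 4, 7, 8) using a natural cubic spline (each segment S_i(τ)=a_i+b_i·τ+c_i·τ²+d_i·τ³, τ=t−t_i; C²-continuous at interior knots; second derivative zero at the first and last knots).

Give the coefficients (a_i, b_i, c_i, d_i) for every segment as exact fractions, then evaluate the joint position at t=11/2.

  seg 0: a=2 b=-7619/1608 c=0 d=2795/6432
  seg 1: a=-4 b=383/804 c=2795/1072 d=-5131/6432
  seg 2: a=1 b=2143/1608 c=-146/67 d=2075/4824
  seg 3: a=-3 b=-103/804 c=907/536 d=-907/1608
S(11/2) = -1939/4288

Δ: Δ0=-3, Δ1=5/2, Δ2=-4/3, Δ3=1
row 1: diag=8, rhs=33; c'=1/4, d'=33/8
row 2: denom=10−2·1/4=19/2; d'=(-23−2·33/8)/(19/2)=-125/38
row 3: denom=8−3·6/19=134/19; d'=(14−3·-125/38)/(134/19)=907/268
back: M3=907/268
back: M2=-125/38−6/19·907/268=-292/67
back: M1=33/8−1/4·-292/67=2795/536
M: M0=0, M1=2795/536, M2=-292/67, M3=907/268, M4=0
seg 0: a=2, c=M0/2=0, d=(M1−M0)/(6·2)=2795/6432, b=Δ0−h0·(2M0+M1)/6=-7619/1608
seg 1: a=-4, c=M1/2=2795/1072, d=(M2−M1)/(6·2)=-5131/6432, b=Δ1−h1·(2M1+M2)/6=383/804
seg 2: a=1, c=M2/2=-146/67, d=(M3−M2)/(6·3)=2075/4824, b=Δ2−h2·(2M2+M3)/6=2143/1608
seg 3: a=-3, c=M3/2=907/536, d=(M4−M3)/(6·1)=-907/1608, b=Δ3−h3·(2M3+M4)/6=-103/804
t_q=11/2 → seg 2, τ=3/2; S=1+2143/1608·τ+-146/67·τ²+2075/4824·τ³=-1939/4288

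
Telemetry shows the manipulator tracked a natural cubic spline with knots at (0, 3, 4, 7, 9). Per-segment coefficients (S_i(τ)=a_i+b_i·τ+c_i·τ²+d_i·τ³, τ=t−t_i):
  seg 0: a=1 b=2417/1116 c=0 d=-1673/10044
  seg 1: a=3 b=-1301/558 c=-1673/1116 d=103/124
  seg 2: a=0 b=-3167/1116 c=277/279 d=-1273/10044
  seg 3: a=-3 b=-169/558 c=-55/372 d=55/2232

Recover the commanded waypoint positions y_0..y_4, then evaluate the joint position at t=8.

y_0 = S_0(0) = a_0 = 1
y_1 = S_1(0) = a_1 = 3
y_2 = S_2(0) = a_2 = 0
y_3 = S_3(0) = a_3 = -3
y_4 = S_3(2) = -4
t_q=8 is in segment 3 (τ=1); S_3(τ)=-2549/744

y_0=1 y_1=3 y_2=0 y_3=-3 y_4=-4
S(8) = -2549/744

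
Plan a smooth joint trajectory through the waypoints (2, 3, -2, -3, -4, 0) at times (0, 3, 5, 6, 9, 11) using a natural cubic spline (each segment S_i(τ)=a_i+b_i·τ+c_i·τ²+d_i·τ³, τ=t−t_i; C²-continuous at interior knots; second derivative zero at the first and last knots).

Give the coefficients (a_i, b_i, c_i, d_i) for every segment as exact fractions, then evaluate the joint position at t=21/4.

Δ: Δ0=1/3, Δ1=-5/2, Δ2=-1, Δ3=-1/3, Δ4=2
row 1: diag=10, rhs=-17; c'=1/5, d'=-17/10
row 2: denom=6−2·1/5=28/5; d'=(9−2·-17/10)/(28/5)=31/14
row 3: denom=8−1·5/28=219/28; d'=(4−1·31/14)/(219/28)=50/219
row 4: denom=10−3·28/73=646/73; d'=(14−3·50/219)/(646/73)=486/323
back: M4=486/323
back: M3=50/219−28/73·486/323=-338/969
back: M2=31/14−5/28·-338/969=2206/969
back: M1=-17/10−1/5·2206/969=-4177/1938
M: M0=0, M1=-4177/1938, M2=2206/969, M3=-338/969, M4=486/323, M5=0
seg 0: a=2, c=M0/2=0, d=(M1−M0)/(6·3)=-4177/34884, b=Δ0−h0·(2M0+M1)/6=1823/1292
seg 1: a=3, c=M1/2=-4177/3876, d=(M2−M1)/(6·2)=2863/7752, b=Δ1−h1·(2M1+M2)/6=-1177/646
seg 2: a=-2, c=M2/2=1103/969, d=(M3−M2)/(6·1)=-424/969, b=Δ2−h2·(2M2+M3)/6=-1648/969
seg 3: a=-3, c=M3/2=-169/969, d=(M4−M3)/(6·3)=898/8721, b=Δ3−h3·(2M3+M4)/6=-14/19
seg 4: a=-4, c=M4/2=243/323, d=(M5−M4)/(6·2)=-81/646, b=Δ4−h4·(2M4+M5)/6=322/323
t_q=21/4 → seg 2, τ=1/4; S=-2+-1648/969·τ+1103/969·τ²+-424/969·τ³=-12201/5168

  seg 0: a=2 b=1823/1292 c=0 d=-4177/34884
  seg 1: a=3 b=-1177/646 c=-4177/3876 d=2863/7752
  seg 2: a=-2 b=-1648/969 c=1103/969 d=-424/969
  seg 3: a=-3 b=-14/19 c=-169/969 d=898/8721
  seg 4: a=-4 b=322/323 c=243/323 d=-81/646
S(21/4) = -12201/5168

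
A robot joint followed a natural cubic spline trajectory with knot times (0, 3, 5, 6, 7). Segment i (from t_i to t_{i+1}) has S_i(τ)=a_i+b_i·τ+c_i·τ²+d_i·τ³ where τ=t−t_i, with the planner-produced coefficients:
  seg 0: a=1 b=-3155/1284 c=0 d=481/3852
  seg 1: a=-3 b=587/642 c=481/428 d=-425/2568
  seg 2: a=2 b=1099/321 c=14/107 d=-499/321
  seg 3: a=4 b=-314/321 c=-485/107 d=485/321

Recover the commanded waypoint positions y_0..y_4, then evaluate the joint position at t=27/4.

y_0=1 y_1=-3 y_2=2 y_3=4 y_4=0
S(27/4) = 9273/6848

y_0 = S_0(0) = a_0 = 1
y_1 = S_1(0) = a_1 = -3
y_2 = S_2(0) = a_2 = 2
y_3 = S_3(0) = a_3 = 4
y_4 = S_3(1) = 0
t_q=27/4 is in segment 3 (τ=3/4); S_3(τ)=9273/6848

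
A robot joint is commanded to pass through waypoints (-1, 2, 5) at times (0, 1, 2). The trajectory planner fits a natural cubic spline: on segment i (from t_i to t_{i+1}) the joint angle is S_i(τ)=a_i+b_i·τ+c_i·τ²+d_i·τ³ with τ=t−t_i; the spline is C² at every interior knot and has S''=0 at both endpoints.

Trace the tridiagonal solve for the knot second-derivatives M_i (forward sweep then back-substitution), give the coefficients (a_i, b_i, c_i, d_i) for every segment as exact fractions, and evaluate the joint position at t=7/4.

Δ: Δ0=3, Δ1=3
row 1: diag=4, rhs=0; c'=1/4, d'=0
back: M1=0
M: M0=0, M1=0, M2=0
seg 0: a=-1, c=M0/2=0, d=(M1−M0)/(6·1)=0, b=Δ0−h0·(2M0+M1)/6=3
seg 1: a=2, c=M1/2=0, d=(M2−M1)/(6·1)=0, b=Δ1−h1·(2M1+M2)/6=3
t_q=7/4 → seg 1, τ=3/4; S=2+3·τ+0·τ²+0·τ³=17/4

  seg 0: a=-1 b=3 c=0 d=0
  seg 1: a=2 b=3 c=0 d=0
S(7/4) = 17/4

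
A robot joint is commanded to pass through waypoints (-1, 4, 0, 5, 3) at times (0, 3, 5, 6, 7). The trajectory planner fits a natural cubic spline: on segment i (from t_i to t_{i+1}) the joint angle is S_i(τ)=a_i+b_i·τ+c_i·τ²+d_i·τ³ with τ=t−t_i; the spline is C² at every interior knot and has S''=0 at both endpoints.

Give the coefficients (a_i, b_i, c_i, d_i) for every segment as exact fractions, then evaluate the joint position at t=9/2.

Δ: Δ0=5/3, Δ1=-2, Δ2=5, Δ3=-2
row 1: diag=10, rhs=-22; c'=1/5, d'=-11/5
row 2: denom=6−2·1/5=28/5; d'=(42−2·-11/5)/(28/5)=58/7
row 3: denom=4−1·5/28=107/28; d'=(-42−1·58/7)/(107/28)=-1408/107
back: M3=-1408/107
back: M2=58/7−5/28·-1408/107=1138/107
back: M1=-11/5−1/5·1138/107=-463/107
M: M0=0, M1=-463/107, M2=1138/107, M3=-1408/107, M4=0
seg 0: a=-1, c=M0/2=0, d=(M1−M0)/(6·3)=-463/1926, b=Δ0−h0·(2M0+M1)/6=2459/642
seg 1: a=4, c=M1/2=-463/214, d=(M2−M1)/(6·2)=1601/1284, b=Δ1−h1·(2M1+M2)/6=-854/321
seg 2: a=0, c=M2/2=569/107, d=(M3−M2)/(6·1)=-1273/321, b=Δ2−h2·(2M2+M3)/6=1171/321
seg 3: a=5, c=M3/2=-704/107, d=(M4−M3)/(6·1)=704/321, b=Δ3−h3·(2M3+M4)/6=766/321
t_q=9/2 → seg 1, τ=3/2; S=4+-854/321·τ+-463/214·τ²+1601/1284·τ³=-2227/3424

  seg 0: a=-1 b=2459/642 c=0 d=-463/1926
  seg 1: a=4 b=-854/321 c=-463/214 d=1601/1284
  seg 2: a=0 b=1171/321 c=569/107 d=-1273/321
  seg 3: a=5 b=766/321 c=-704/107 d=704/321
S(9/2) = -2227/3424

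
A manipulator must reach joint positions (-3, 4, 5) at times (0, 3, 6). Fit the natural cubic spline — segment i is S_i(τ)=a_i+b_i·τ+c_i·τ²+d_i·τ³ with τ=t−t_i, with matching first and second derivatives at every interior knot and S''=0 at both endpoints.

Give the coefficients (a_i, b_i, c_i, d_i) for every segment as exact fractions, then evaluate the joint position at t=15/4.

Δ: Δ0=7/3, Δ1=1/3
row 1: diag=12, rhs=-12; c'=1/4, d'=-1
back: M1=-1
M: M0=0, M1=-1, M2=0
seg 0: a=-3, c=M0/2=0, d=(M1−M0)/(6·3)=-1/18, b=Δ0−h0·(2M0+M1)/6=17/6
seg 1: a=4, c=M1/2=-1/2, d=(M2−M1)/(6·3)=1/18, b=Δ1−h1·(2M1+M2)/6=4/3
t_q=15/4 → seg 1, τ=3/4; S=4+4/3·τ+-1/2·τ²+1/18·τ³=607/128

  seg 0: a=-3 b=17/6 c=0 d=-1/18
  seg 1: a=4 b=4/3 c=-1/2 d=1/18
S(15/4) = 607/128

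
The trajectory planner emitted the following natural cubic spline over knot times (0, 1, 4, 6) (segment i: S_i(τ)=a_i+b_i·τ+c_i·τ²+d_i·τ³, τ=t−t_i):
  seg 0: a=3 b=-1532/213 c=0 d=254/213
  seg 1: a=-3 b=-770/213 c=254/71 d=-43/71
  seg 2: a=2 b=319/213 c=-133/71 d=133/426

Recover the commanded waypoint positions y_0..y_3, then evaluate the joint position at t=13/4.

y_0 = S_0(0) = a_0 = 3
y_1 = S_1(0) = a_1 = -3
y_2 = S_2(0) = a_2 = 2
y_3 = S_2(2) = 0
t_q=13/4 is in segment 1 (τ=9/4); S_1(τ)=357/4544

y_0=3 y_1=-3 y_2=2 y_3=0
S(13/4) = 357/4544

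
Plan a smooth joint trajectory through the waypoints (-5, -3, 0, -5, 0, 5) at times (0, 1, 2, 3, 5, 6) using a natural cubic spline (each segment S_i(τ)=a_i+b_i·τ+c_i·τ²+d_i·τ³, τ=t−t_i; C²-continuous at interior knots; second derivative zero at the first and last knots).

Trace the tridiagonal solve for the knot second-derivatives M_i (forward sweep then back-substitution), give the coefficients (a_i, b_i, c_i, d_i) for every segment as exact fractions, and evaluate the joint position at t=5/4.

  seg 0: a=-5 b=13/12 c=0 d=11/12
  seg 1: a=-3 b=23/6 c=11/4 d=-43/12
  seg 2: a=0 b=-17/12 c=-8 d=53/12
  seg 3: a=-5 b=-25/6 c=21/4 d=-23/24
  seg 4: a=0 b=16/3 c=-1/2 d=1/6
S(5/4) = -493/256

Δ: Δ0=2, Δ1=3, Δ2=-5, Δ3=5/2, Δ4=5
row 1: diag=4, rhs=6; c'=1/4, d'=3/2
row 2: denom=4−1·1/4=15/4; d'=(-48−1·3/2)/(15/4)=-66/5
row 3: denom=6−1·4/15=86/15; d'=(45−1·-66/5)/(86/15)=873/86
row 4: denom=6−2·15/43=228/43; d'=(15−2·873/86)/(228/43)=-1
back: M4=-1
back: M3=873/86−15/43·-1=21/2
back: M2=-66/5−4/15·21/2=-16
back: M1=3/2−1/4·-16=11/2
M: M0=0, M1=11/2, M2=-16, M3=21/2, M4=-1, M5=0
seg 0: a=-5, c=M0/2=0, d=(M1−M0)/(6·1)=11/12, b=Δ0−h0·(2M0+M1)/6=13/12
seg 1: a=-3, c=M1/2=11/4, d=(M2−M1)/(6·1)=-43/12, b=Δ1−h1·(2M1+M2)/6=23/6
seg 2: a=0, c=M2/2=-8, d=(M3−M2)/(6·1)=53/12, b=Δ2−h2·(2M2+M3)/6=-17/12
seg 3: a=-5, c=M3/2=21/4, d=(M4−M3)/(6·2)=-23/24, b=Δ3−h3·(2M3+M4)/6=-25/6
seg 4: a=0, c=M4/2=-1/2, d=(M5−M4)/(6·1)=1/6, b=Δ4−h4·(2M4+M5)/6=16/3
t_q=5/4 → seg 1, τ=1/4; S=-3+23/6·τ+11/4·τ²+-43/12·τ³=-493/256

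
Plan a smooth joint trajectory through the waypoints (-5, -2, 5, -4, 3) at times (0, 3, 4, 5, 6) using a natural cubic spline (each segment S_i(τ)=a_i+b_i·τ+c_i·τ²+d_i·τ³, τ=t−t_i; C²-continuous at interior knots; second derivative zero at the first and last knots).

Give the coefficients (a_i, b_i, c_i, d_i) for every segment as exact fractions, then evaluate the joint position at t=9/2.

Δ: Δ0=1, Δ1=7, Δ2=-9, Δ3=7
row 1: diag=8, rhs=36; c'=1/8, d'=9/2
row 2: denom=4−1·1/8=31/8; d'=(-96−1·9/2)/(31/8)=-804/31
row 3: denom=4−1·8/31=116/31; d'=(96−1·-804/31)/(116/31)=945/29
back: M3=945/29
back: M2=-804/31−8/31·945/29=-996/29
back: M1=9/2−1/8·-996/29=255/29
M: M0=0, M1=255/29, M2=-996/29, M3=945/29, M4=0
seg 0: a=-5, c=M0/2=0, d=(M1−M0)/(6·3)=85/174, b=Δ0−h0·(2M0+M1)/6=-197/58
seg 1: a=-2, c=M1/2=255/58, d=(M2−M1)/(6·1)=-417/58, b=Δ1−h1·(2M1+M2)/6=284/29
seg 2: a=5, c=M2/2=-498/29, d=(M3−M2)/(6·1)=647/58, b=Δ2−h2·(2M2+M3)/6=-173/58
seg 3: a=-4, c=M3/2=945/58, d=(M4−M3)/(6·1)=-315/58, b=Δ3−h3·(2M3+M4)/6=-112/29
t_q=9/2 → seg 2, τ=1/2; S=5+-173/58·τ+-498/29·τ²+647/58·τ³=283/464

  seg 0: a=-5 b=-197/58 c=0 d=85/174
  seg 1: a=-2 b=284/29 c=255/58 d=-417/58
  seg 2: a=5 b=-173/58 c=-498/29 d=647/58
  seg 3: a=-4 b=-112/29 c=945/58 d=-315/58
S(9/2) = 283/464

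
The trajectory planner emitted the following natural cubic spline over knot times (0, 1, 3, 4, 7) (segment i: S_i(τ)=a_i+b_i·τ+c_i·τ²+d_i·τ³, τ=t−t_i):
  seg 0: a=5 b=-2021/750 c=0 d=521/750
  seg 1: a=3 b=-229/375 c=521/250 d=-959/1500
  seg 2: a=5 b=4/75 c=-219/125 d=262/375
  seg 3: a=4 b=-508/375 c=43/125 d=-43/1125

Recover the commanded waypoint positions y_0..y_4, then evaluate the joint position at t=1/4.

y_0=5 y_1=3 y_2=5 y_3=4 y_4=2
S(1/4) = 13879/3200

y_0 = S_0(0) = a_0 = 5
y_1 = S_1(0) = a_1 = 3
y_2 = S_2(0) = a_2 = 5
y_3 = S_3(0) = a_3 = 4
y_4 = S_3(3) = 2
t_q=1/4 is in segment 0 (τ=1/4); S_0(τ)=13879/3200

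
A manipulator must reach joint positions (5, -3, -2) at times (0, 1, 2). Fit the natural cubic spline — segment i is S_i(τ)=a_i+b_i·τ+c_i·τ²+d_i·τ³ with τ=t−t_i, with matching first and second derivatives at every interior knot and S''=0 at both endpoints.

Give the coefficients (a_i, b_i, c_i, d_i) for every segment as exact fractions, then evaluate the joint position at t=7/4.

Δ: Δ0=-8, Δ1=1
row 1: diag=4, rhs=54; c'=1/4, d'=27/2
back: M1=27/2
M: M0=0, M1=27/2, M2=0
seg 0: a=5, c=M0/2=0, d=(M1−M0)/(6·1)=9/4, b=Δ0−h0·(2M0+M1)/6=-41/4
seg 1: a=-3, c=M1/2=27/4, d=(M2−M1)/(6·1)=-9/4, b=Δ1−h1·(2M1+M2)/6=-7/2
t_q=7/4 → seg 1, τ=3/4; S=-3+-7/2·τ+27/4·τ²+-9/4·τ³=-711/256

  seg 0: a=5 b=-41/4 c=0 d=9/4
  seg 1: a=-3 b=-7/2 c=27/4 d=-9/4
S(7/4) = -711/256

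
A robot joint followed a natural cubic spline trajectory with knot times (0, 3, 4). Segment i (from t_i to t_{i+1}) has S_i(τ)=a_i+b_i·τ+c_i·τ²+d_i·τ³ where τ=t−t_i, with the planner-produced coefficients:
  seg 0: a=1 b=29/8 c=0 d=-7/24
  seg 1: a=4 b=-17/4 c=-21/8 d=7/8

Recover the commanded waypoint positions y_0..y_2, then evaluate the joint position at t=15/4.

y_0 = S_0(0) = a_0 = 1
y_1 = S_1(0) = a_1 = 4
y_2 = S_1(1) = -2
t_q=15/4 is in segment 1 (τ=3/4); S_1(τ)=-151/512

y_0=1 y_1=4 y_2=-2
S(15/4) = -151/512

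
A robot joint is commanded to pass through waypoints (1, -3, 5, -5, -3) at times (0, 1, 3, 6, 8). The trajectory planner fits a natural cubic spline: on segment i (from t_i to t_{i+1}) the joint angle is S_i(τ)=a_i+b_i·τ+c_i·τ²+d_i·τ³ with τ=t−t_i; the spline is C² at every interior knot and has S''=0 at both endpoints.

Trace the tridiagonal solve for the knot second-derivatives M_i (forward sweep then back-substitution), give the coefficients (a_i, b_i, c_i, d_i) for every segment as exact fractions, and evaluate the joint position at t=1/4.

Δ: Δ0=-4, Δ1=4, Δ2=-10/3, Δ3=1
row 1: diag=6, rhs=48; c'=1/3, d'=8
row 2: denom=10−2·1/3=28/3; d'=(-44−2·8)/(28/3)=-45/7
row 3: denom=10−3·9/28=253/28; d'=(26−3·-45/7)/(253/28)=1268/253
back: M3=1268/253
back: M2=-45/7−9/28·1268/253=-2034/253
back: M1=8−1/3·-2034/253=2702/253
M: M0=0, M1=2702/253, M2=-2034/253, M3=1268/253, M4=0
seg 0: a=1, c=M0/2=0, d=(M1−M0)/(6·1)=1351/759, b=Δ0−h0·(2M0+M1)/6=-4387/759
seg 1: a=-3, c=M1/2=1351/253, d=(M2−M1)/(6·2)=-1184/759, b=Δ1−h1·(2M1+M2)/6=-334/759
seg 2: a=5, c=M2/2=-1017/253, d=(M3−M2)/(6·3)=1651/2277, b=Δ2−h2·(2M2+M3)/6=1670/759
seg 3: a=-5, c=M3/2=634/253, d=(M4−M3)/(6·2)=-317/759, b=Δ3−h3·(2M3+M4)/6=-1777/759
t_q=1/4 → seg 0, τ=1/4; S=1+-4387/759·τ+0·τ²+1351/759·τ³=-6755/16192

  seg 0: a=1 b=-4387/759 c=0 d=1351/759
  seg 1: a=-3 b=-334/759 c=1351/253 d=-1184/759
  seg 2: a=5 b=1670/759 c=-1017/253 d=1651/2277
  seg 3: a=-5 b=-1777/759 c=634/253 d=-317/759
S(1/4) = -6755/16192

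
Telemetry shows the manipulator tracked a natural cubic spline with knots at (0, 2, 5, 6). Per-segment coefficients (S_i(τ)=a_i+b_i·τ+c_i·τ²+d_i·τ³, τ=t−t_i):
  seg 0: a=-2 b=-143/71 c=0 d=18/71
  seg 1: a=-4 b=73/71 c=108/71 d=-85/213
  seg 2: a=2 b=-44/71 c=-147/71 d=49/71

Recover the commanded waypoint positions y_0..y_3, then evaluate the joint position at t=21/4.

y_0=-2 y_1=-4 y_2=2 y_3=0
S(21/4) = 7845/4544

y_0 = S_0(0) = a_0 = -2
y_1 = S_1(0) = a_1 = -4
y_2 = S_2(0) = a_2 = 2
y_3 = S_2(1) = 0
t_q=21/4 is in segment 2 (τ=1/4); S_2(τ)=7845/4544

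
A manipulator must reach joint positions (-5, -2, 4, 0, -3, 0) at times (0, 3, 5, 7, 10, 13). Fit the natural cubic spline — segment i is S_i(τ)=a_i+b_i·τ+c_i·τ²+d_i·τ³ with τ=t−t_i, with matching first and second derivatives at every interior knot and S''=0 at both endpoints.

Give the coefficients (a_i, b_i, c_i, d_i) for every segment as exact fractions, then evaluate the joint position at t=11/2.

Δ: Δ0=1, Δ1=3, Δ2=-2, Δ3=-1, Δ4=1
row 1: diag=10, rhs=12; c'=1/5, d'=6/5
row 2: denom=8−2·1/5=38/5; d'=(-30−2·6/5)/(38/5)=-81/19
row 3: denom=10−2·5/19=180/19; d'=(6−2·-81/19)/(180/19)=23/15
row 4: denom=12−3·19/60=221/20; d'=(12−3·23/15)/(221/20)=148/221
back: M4=148/221
back: M3=23/15−19/60·148/221=292/221
back: M2=-81/19−5/19·292/221=-1019/221
back: M1=6/5−1/5·-1019/221=469/221
M: M0=0, M1=469/221, M2=-1019/221, M3=292/221, M4=148/221, M5=0
seg 0: a=-5, c=M0/2=0, d=(M1−M0)/(6·3)=469/3978, b=Δ0−h0·(2M0+M1)/6=-27/442
seg 1: a=-2, c=M1/2=469/442, d=(M2−M1)/(6·2)=-124/221, b=Δ1−h1·(2M1+M2)/6=690/221
seg 2: a=4, c=M2/2=-1019/442, d=(M3−M2)/(6·2)=437/884, b=Δ2−h2·(2M2+M3)/6=140/221
seg 3: a=0, c=M3/2=146/221, d=(M4−M3)/(6·3)=-8/221, b=Δ3−h3·(2M3+M4)/6=-587/221
seg 4: a=-3, c=M4/2=74/221, d=(M5−M4)/(6·3)=-74/1989, b=Δ4−h4·(2M4+M5)/6=73/221
t_q=11/2 → seg 2, τ=1/2; S=4+140/221·τ+-1019/442·τ²+437/884·τ³=26889/7072

  seg 0: a=-5 b=-27/442 c=0 d=469/3978
  seg 1: a=-2 b=690/221 c=469/442 d=-124/221
  seg 2: a=4 b=140/221 c=-1019/442 d=437/884
  seg 3: a=0 b=-587/221 c=146/221 d=-8/221
  seg 4: a=-3 b=73/221 c=74/221 d=-74/1989
S(11/2) = 26889/7072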